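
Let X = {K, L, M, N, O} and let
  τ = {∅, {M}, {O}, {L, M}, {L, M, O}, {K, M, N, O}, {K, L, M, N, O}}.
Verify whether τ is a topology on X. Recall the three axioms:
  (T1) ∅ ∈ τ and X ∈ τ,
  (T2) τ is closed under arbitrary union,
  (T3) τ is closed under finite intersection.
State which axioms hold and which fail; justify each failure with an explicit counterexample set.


τ is NOT a topology on X.

Axiom (T1): ∅ ∈ τ? Yes; X ∈ τ? Yes.
Axiom (T2/T3): check pairwise unions and intersections of members of τ.
Counterexample for (T2): {M} ∪ {O} = {M, O} ∉ τ. Therefore τ is NOT a topology.


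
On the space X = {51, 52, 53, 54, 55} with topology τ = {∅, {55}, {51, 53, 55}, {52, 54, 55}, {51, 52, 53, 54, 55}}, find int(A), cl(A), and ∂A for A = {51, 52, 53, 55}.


int(A) = {51, 53, 55}, cl(A) = {51, 52, 53, 54, 55}, ∂A = {52, 54}.

Closed sets in (X, τ) are complements of opens:
  closed(X, τ) = {∅, {51, 53}, {52, 54}, {51, 52, 53, 54}, {51, 52, 53, 54, 55}}.
int(A) = ⋃ {U ∈ τ : U ⊆ A}. Opens contained in A: ∅, {55}, {51, 53, 55}.
Taking the union of these: int(A) = {51, 53, 55}.
cl(A) = ⋂ {C closed : A ⊆ C}. Closed sets containing A: {51, 52, 53, 54, 55}.
Intersecting these: cl(A) = {51, 52, 53, 54, 55}.
∂A = cl(A) ∖ int(A) = {51, 52, 53, 54, 55} ∖ {51, 53, 55} = {52, 54}.


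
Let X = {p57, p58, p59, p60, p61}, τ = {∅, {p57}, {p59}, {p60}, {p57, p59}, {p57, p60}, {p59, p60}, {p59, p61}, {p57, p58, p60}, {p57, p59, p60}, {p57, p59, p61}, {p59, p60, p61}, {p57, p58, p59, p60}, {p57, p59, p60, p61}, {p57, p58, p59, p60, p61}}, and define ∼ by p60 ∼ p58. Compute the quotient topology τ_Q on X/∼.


X/∼ = {[p57], [p58=p60], [p59], [p61]}; |τ_Q| = 9.

Equivalence classes: [p57], [p58=p60], [p59], [p61].
Quotient map π: X → X/∼ sends p57 ↦ [p57], p58 ↦ [p58=p60], p59 ↦ [p59], p60 ↦ [p58=p60], p61 ↦ [p61].
For each subset V ⊆ X/∼, compute π^{-1}(V) ⊆ X and check whether π^{-1}(V) ∈ τ. V is open in τ_Q iff π^{-1}(V) ∈ τ.
  V = {}: π^{-1}(V) = ∅ ∈ τ ✓.
  V = {[p57]}: π^{-1}(V) = {p57} ∈ τ ✓.
  V = {[p58=p60]}: π^{-1}(V) = {p58, p60} ∉ τ ✗.
  V = {[p57], [p58=p60]}: π^{-1}(V) = {p57, p58, p60} ∈ τ ✓.
  V = {[p59]}: π^{-1}(V) = {p59} ∈ τ ✓.
  V = {[p57], [p59]}: π^{-1}(V) = {p57, p59} ∈ τ ✓.
  V = {[p58=p60], [p59]}: π^{-1}(V) = {p58, p59, p60} ∉ τ ✗.
  V = {[p57], [p58=p60], [p59]}: π^{-1}(V) = {p57, p58, p59, p60} ∈ τ ✓.
  V = {[p61]}: π^{-1}(V) = {p61} ∉ τ ✗.
  V = {[p57], [p61]}: π^{-1}(V) = {p57, p61} ∉ τ ✗.
  V = {[p58=p60], [p61]}: π^{-1}(V) = {p58, p60, p61} ∉ τ ✗.
  V = {[p57], [p58=p60], [p61]}: π^{-1}(V) = {p57, p58, p60, p61} ∉ τ ✗.
  V = {[p59], [p61]}: π^{-1}(V) = {p59, p61} ∈ τ ✓.
  V = {[p57], [p59], [p61]}: π^{-1}(V) = {p57, p59, p61} ∈ τ ✓.
  V = {[p58=p60], [p59], [p61]}: π^{-1}(V) = {p58, p59, p60, p61} ∉ τ ✗.
  V = {[p57], [p58=p60], [p59], [p61]}: π^{-1}(V) = {p57, p58, p59, p60, p61} ∈ τ ✓.
Open sets in the quotient: τ_Q = {{}, {[p57]}, {[p57], [p58=p60]}, {[p59]}, {[p57], [p59]}, {[p57], [p58=p60], [p59]}, {[p59], [p61]}, {[p57], [p59], [p61]}, {[p57], [p58=p60], [p59], [p61]}} (9 elements).


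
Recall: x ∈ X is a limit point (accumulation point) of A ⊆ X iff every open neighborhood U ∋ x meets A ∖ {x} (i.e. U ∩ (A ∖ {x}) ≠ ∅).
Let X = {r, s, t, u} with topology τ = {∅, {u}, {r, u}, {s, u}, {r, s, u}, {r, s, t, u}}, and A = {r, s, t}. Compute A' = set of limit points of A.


A' = {t}

For each x ∈ X, list the open sets U ∈ τ with x ∈ U, then check whether U ∩ (A ∖ {x}) ≠ ∅ for every such U.
  x = r: open {r, u} ∋ x has {r, u} ∩ (A ∖ {r}) = ∅, so x is NOT a limit point.
  x = s: open {s, u} ∋ x has {s, u} ∩ (A ∖ {s}) = ∅, so x is NOT a limit point.
  x = t: opens ∋ x are {r, s, t, u}; each meets A ∖ {t}, so x IS a limit point.
  x = u: open {u} ∋ x has {u} ∩ (A ∖ {u}) = ∅, so x is NOT a limit point.
Collecting: A' = {t}.


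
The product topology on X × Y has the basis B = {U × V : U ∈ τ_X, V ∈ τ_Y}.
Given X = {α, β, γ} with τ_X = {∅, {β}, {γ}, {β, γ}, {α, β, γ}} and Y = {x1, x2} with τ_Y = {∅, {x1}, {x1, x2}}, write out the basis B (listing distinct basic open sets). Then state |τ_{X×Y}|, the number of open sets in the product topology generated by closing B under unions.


Basis B = {∅ × ∅, {β} × {x1}, {γ} × {x1}, {β} × {x1, x2}, {β, γ} × {x1}, {γ} × {x1, x2}, {α, β, γ} × {x1}, {β, γ} × {x1, x2}, {α, β, γ} × {x1, x2}}; |τ_{X×Y}| = 14.

Enumerate products U × V with U ∈ τ_X, V ∈ τ_Y (deduplicated):
  ∅ × ∅ = {} (∅)
  {β} × {x1} = {(β,x1)}
  {γ} × {x1} = {(γ,x1)}
  {β} × {x1, x2} = {(β,x1), (β,x2)}
  {β, γ} × {x1} = {(β,x1), (γ,x1)}
  {γ} × {x1, x2} = {(γ,x1), (γ,x2)}
  {α, β, γ} × {x1} = {(α,x1), (β,x1), (γ,x1)}
  {β, γ} × {x1, x2} = {(β,x1), (β,x2), (γ,x1), (γ,x2)}
  {α, β, γ} × {x1, x2} = {(α,x1), (α,x2), (β,x1), (β,x2), (γ,x1), (γ,x2)}
These 9 distinct sets form the basis B.
Close under arbitrary unions to get τ_{X×Y}; counting gives |τ_{X×Y}| = 14.


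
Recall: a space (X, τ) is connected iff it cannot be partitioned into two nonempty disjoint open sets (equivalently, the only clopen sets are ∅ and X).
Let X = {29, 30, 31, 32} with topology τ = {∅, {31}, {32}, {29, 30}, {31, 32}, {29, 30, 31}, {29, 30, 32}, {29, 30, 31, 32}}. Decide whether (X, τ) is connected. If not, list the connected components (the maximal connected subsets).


(X, τ) is disconnected; components = [{31}, {32}, {29, 30}].

Find clopen sets (U ∈ τ with X ∖ U ∈ τ):
  U = ∅, X ∖ U = {29, 30, 31, 32} — both open, so U is clopen.
  U = {31}, X ∖ U = {29, 30, 32} — both open, so U is clopen.
  U = {32}, X ∖ U = {29, 30, 31} — both open, so U is clopen.
  U = {29, 30}, X ∖ U = {31, 32} — both open, so U is clopen.
  U = {31, 32}, X ∖ U = {29, 30} — both open, so U is clopen.
  U = {29, 30, 31}, X ∖ U = {32} — both open, so U is clopen.
  U = {29, 30, 32}, X ∖ U = {31} — both open, so U is clopen.
  U = {29, 30, 31, 32}, X ∖ U = ∅ — both open, so U is clopen.
Nontrivial clopen(s) exist: e.g. {31, 32}. So (X, τ) is disconnected.
Compute connected components by grouping points that agree on all clopens:
  component: {31}
  component: {32}
  component: {29, 30}


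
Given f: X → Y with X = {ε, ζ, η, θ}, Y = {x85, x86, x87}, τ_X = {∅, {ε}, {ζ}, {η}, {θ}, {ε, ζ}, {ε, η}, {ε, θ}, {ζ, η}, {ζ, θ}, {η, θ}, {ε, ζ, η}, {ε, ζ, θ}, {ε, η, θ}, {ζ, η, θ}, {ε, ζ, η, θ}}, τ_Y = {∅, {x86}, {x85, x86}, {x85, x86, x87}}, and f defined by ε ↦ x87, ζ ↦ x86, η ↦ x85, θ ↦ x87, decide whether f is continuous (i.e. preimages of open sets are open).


f IS continuous.

Compute f^{-1}(U) for each U ∈ τ_Y:
  U = ∅: f^{-1}(U) = ∅ ∈ τ_X ✓.
  U = {x86}: f^{-1}(U) = {ζ} ∈ τ_X ✓.
  U = {x85, x86}: f^{-1}(U) = {ζ, η} ∈ τ_X ✓.
  U = {x85, x86, x87}: f^{-1}(U) = {ε, ζ, η, θ} ∈ τ_X ✓.
Every preimage lies in τ_X, so f IS continuous.


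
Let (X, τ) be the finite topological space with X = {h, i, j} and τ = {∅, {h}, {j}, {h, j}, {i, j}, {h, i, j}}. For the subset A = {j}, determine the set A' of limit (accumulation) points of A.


A' = {i}

For each x ∈ X, list the open sets U ∈ τ with x ∈ U, then check whether U ∩ (A ∖ {x}) ≠ ∅ for every such U.
  x = h: open {h} ∋ x has {h} ∩ (A ∖ {h}) = ∅, so x is NOT a limit point.
  x = i: opens ∋ x are {i, j}, {h, i, j}; each meets A ∖ {i}, so x IS a limit point.
  x = j: open {j} ∋ x has {j} ∩ (A ∖ {j}) = ∅, so x is NOT a limit point.
Collecting: A' = {i}.


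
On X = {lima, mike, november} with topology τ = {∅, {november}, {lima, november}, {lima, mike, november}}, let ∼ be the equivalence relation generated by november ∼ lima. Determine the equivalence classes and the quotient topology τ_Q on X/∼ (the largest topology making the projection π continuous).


X/∼ = {[lima=november], [mike]}; |τ_Q| = 3.

Equivalence classes: [lima=november], [mike].
Quotient map π: X → X/∼ sends lima ↦ [lima=november], mike ↦ [mike], november ↦ [lima=november].
For each subset V ⊆ X/∼, compute π^{-1}(V) ⊆ X and check whether π^{-1}(V) ∈ τ. V is open in τ_Q iff π^{-1}(V) ∈ τ.
  V = {}: π^{-1}(V) = ∅ ∈ τ ✓.
  V = {[lima=november]}: π^{-1}(V) = {lima, november} ∈ τ ✓.
  V = {[mike]}: π^{-1}(V) = {mike} ∉ τ ✗.
  V = {[lima=november], [mike]}: π^{-1}(V) = {lima, mike, november} ∈ τ ✓.
Open sets in the quotient: τ_Q = {{}, {[lima=november]}, {[lima=november], [mike]}} (3 elements).


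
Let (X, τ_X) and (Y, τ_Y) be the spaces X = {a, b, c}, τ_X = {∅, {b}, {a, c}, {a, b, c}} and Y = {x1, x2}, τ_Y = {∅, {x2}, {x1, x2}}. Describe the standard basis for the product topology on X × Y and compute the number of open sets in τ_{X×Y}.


Basis B = {∅ × ∅, {b} × {x2}, {a, c} × {x2}, {b} × {x1, x2}, {a, b, c} × {x2}, {a, c} × {x1, x2}, {a, b, c} × {x1, x2}}; |τ_{X×Y}| = 9.

Enumerate products U × V with U ∈ τ_X, V ∈ τ_Y (deduplicated):
  ∅ × ∅ = {} (∅)
  {b} × {x2} = {(b,x2)}
  {a, c} × {x2} = {(a,x2), (c,x2)}
  {b} × {x1, x2} = {(b,x1), (b,x2)}
  {a, b, c} × {x2} = {(a,x2), (b,x2), (c,x2)}
  {a, c} × {x1, x2} = {(a,x1), (a,x2), (c,x1), (c,x2)}
  {a, b, c} × {x1, x2} = {(a,x1), (a,x2), (b,x1), (b,x2), (c,x1), (c,x2)}
These 7 distinct sets form the basis B.
Close under arbitrary unions to get τ_{X×Y}; counting gives |τ_{X×Y}| = 9.


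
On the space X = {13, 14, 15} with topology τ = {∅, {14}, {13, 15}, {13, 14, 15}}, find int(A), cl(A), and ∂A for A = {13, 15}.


int(A) = {13, 15}, cl(A) = {13, 15}, ∂A = ∅.

Closed sets in (X, τ) are complements of opens:
  closed(X, τ) = {∅, {14}, {13, 15}, {13, 14, 15}}.
int(A) = ⋃ {U ∈ τ : U ⊆ A}. Opens contained in A: ∅, {13, 15}.
Taking the union of these: int(A) = {13, 15}.
cl(A) = ⋂ {C closed : A ⊆ C}. Closed sets containing A: {13, 15}, {13, 14, 15}.
Intersecting these: cl(A) = {13, 15}.
∂A = cl(A) ∖ int(A) = {13, 15} ∖ {13, 15} = ∅.


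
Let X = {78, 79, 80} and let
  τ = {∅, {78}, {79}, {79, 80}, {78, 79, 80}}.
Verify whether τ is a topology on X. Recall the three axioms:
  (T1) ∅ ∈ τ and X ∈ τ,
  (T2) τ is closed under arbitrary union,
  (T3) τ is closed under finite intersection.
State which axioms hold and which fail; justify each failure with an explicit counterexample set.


τ is NOT a topology on X.

Axiom (T1): ∅ ∈ τ? Yes; X ∈ τ? Yes.
Axiom (T2/T3): check pairwise unions and intersections of members of τ.
Counterexample for (T2): {78} ∪ {79} = {78, 79} ∉ τ. Therefore τ is NOT a topology.


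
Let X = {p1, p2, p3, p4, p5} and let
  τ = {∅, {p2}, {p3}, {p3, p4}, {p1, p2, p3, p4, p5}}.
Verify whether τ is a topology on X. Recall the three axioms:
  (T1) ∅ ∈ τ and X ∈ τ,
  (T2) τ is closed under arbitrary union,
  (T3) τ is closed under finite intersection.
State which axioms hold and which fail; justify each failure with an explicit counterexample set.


τ is NOT a topology on X.

Axiom (T1): ∅ ∈ τ? Yes; X ∈ τ? Yes.
Axiom (T2/T3): check pairwise unions and intersections of members of τ.
Counterexample for (T2): {p2} ∪ {p3} = {p2, p3} ∉ τ. Therefore τ is NOT a topology.


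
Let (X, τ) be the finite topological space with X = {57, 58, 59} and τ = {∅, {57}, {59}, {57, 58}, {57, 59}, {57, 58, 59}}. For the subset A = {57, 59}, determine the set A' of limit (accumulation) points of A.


A' = {58}

For each x ∈ X, list the open sets U ∈ τ with x ∈ U, then check whether U ∩ (A ∖ {x}) ≠ ∅ for every such U.
  x = 57: open {57} ∋ x has {57} ∩ (A ∖ {57}) = ∅, so x is NOT a limit point.
  x = 58: opens ∋ x are {57, 58}, {57, 58, 59}; each meets A ∖ {58}, so x IS a limit point.
  x = 59: open {59} ∋ x has {59} ∩ (A ∖ {59}) = ∅, so x is NOT a limit point.
Collecting: A' = {58}.


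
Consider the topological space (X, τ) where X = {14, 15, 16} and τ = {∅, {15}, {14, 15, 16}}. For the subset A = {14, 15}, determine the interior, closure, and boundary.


int(A) = {15}, cl(A) = {14, 15, 16}, ∂A = {14, 16}.

Closed sets in (X, τ) are complements of opens:
  closed(X, τ) = {∅, {14, 16}, {14, 15, 16}}.
int(A) = ⋃ {U ∈ τ : U ⊆ A}. Opens contained in A: ∅, {15}.
Taking the union of these: int(A) = {15}.
cl(A) = ⋂ {C closed : A ⊆ C}. Closed sets containing A: {14, 15, 16}.
Intersecting these: cl(A) = {14, 15, 16}.
∂A = cl(A) ∖ int(A) = {14, 15, 16} ∖ {15} = {14, 16}.


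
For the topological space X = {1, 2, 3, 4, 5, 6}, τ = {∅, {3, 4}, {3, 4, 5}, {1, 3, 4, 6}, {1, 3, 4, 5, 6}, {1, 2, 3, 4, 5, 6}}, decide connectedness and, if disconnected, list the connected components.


(X, τ) is connected.

Find clopen sets (U ∈ τ with X ∖ U ∈ τ):
  U = ∅, X ∖ U = {1, 2, 3, 4, 5, 6} — both open, so U is clopen.
  U = {1, 2, 3, 4, 5, 6}, X ∖ U = ∅ — both open, so U is clopen.
Only trivial clopens (∅ and X) exist, so (X, τ) is connected.
Compute connected components by grouping points that agree on all clopens:
  component: {1, 2, 3, 4, 5, 6}


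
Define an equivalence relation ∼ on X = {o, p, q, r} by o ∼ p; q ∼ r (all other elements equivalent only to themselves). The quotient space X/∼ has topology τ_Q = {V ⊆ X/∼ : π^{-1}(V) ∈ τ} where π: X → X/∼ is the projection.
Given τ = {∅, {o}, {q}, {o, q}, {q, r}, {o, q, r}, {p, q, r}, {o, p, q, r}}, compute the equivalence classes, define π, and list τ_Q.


X/∼ = {[o=p], [q=r]}; |τ_Q| = 3.

Equivalence classes: [o=p], [q=r].
Quotient map π: X → X/∼ sends o ↦ [o=p], p ↦ [o=p], q ↦ [q=r], r ↦ [q=r].
For each subset V ⊆ X/∼, compute π^{-1}(V) ⊆ X and check whether π^{-1}(V) ∈ τ. V is open in τ_Q iff π^{-1}(V) ∈ τ.
  V = {}: π^{-1}(V) = ∅ ∈ τ ✓.
  V = {[o=p]}: π^{-1}(V) = {o, p} ∉ τ ✗.
  V = {[q=r]}: π^{-1}(V) = {q, r} ∈ τ ✓.
  V = {[o=p], [q=r]}: π^{-1}(V) = {o, p, q, r} ∈ τ ✓.
Open sets in the quotient: τ_Q = {{}, {[q=r]}, {[o=p], [q=r]}} (3 elements).


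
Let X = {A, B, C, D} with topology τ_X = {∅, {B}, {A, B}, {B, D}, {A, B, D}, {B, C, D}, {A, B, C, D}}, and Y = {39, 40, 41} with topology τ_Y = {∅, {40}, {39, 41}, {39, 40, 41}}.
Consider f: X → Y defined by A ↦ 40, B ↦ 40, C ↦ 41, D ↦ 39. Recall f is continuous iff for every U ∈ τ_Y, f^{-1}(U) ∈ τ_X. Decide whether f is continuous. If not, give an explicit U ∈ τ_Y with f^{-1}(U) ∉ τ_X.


f is NOT continuous.

Compute f^{-1}(U) for each U ∈ τ_Y:
  U = ∅: f^{-1}(U) = ∅ ∈ τ_X ✓.
  U = {40}: f^{-1}(U) = {A, B} ∈ τ_X ✓.
  U = {39, 41}: f^{-1}(U) = {C, D} ∉ τ_X ✗.
  U = {39, 40, 41}: f^{-1}(U) = {A, B, C, D} ∈ τ_X ✓.
Found U = {39, 41} with f^{-1}(U) = {C, D} not in τ_X. Therefore f is NOT continuous.


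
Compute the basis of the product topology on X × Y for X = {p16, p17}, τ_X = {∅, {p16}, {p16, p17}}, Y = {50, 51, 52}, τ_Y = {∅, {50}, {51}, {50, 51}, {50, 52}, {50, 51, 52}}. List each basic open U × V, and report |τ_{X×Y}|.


Basis B = {∅ × ∅, {p16} × {50}, {p16} × {51}, {p16} × {50, 51}, {p16} × {50, 52}, {p16, p17} × {50}, {p16, p17} × {51}, {p16} × {50, 51, 52}, {p16, p17} × {50, 51}, {p16, p17} × {50, 52}, {p16, p17} × {50, 51, 52}}; |τ_{X×Y}| = 18.

Enumerate products U × V with U ∈ τ_X, V ∈ τ_Y (deduplicated):
  ∅ × ∅ = {} (∅)
  {p16} × {50} = {(p16,50)}
  {p16} × {51} = {(p16,51)}
  {p16} × {50, 51} = {(p16,50), (p16,51)}
  {p16} × {50, 52} = {(p16,50), (p16,52)}
  {p16, p17} × {50} = {(p16,50), (p17,50)}
  {p16, p17} × {51} = {(p16,51), (p17,51)}
  {p16} × {50, 51, 52} = {(p16,50), (p16,51), (p16,52)}
  {p16, p17} × {50, 51} = {(p16,50), (p16,51), (p17,50), (p17,51)}
  {p16, p17} × {50, 52} = {(p16,50), (p16,52), (p17,50), (p17,52)}
  {p16, p17} × {50, 51, 52} = {(p16,50), (p16,51), (p16,52), (p17,50), (p17,51), (p17,52)}
These 11 distinct sets form the basis B.
Close under arbitrary unions to get τ_{X×Y}; counting gives |τ_{X×Y}| = 18.


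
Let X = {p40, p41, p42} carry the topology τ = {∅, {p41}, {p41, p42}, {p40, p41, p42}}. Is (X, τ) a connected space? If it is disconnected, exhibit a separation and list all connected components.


(X, τ) is connected.

Find clopen sets (U ∈ τ with X ∖ U ∈ τ):
  U = ∅, X ∖ U = {p40, p41, p42} — both open, so U is clopen.
  U = {p40, p41, p42}, X ∖ U = ∅ — both open, so U is clopen.
Only trivial clopens (∅ and X) exist, so (X, τ) is connected.
Compute connected components by grouping points that agree on all clopens:
  component: {p40, p41, p42}


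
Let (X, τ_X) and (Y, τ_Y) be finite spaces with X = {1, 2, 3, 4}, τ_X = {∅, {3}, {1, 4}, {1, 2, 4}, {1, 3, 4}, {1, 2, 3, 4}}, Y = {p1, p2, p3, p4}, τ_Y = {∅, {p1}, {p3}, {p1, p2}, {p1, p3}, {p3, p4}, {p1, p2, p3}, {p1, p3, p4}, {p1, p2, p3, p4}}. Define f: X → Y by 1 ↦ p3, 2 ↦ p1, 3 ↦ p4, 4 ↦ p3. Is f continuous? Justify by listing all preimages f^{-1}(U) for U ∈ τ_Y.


f is NOT continuous.

Compute f^{-1}(U) for each U ∈ τ_Y:
  U = ∅: f^{-1}(U) = ∅ ∈ τ_X ✓.
  U = {p1}: f^{-1}(U) = {2} ∉ τ_X ✗.
  U = {p3}: f^{-1}(U) = {1, 4} ∈ τ_X ✓.
  U = {p1, p2}: f^{-1}(U) = {2} ∉ τ_X ✗.
  U = {p1, p3}: f^{-1}(U) = {1, 2, 4} ∈ τ_X ✓.
  U = {p3, p4}: f^{-1}(U) = {1, 3, 4} ∈ τ_X ✓.
  U = {p1, p2, p3}: f^{-1}(U) = {1, 2, 4} ∈ τ_X ✓.
  U = {p1, p3, p4}: f^{-1}(U) = {1, 2, 3, 4} ∈ τ_X ✓.
  U = {p1, p2, p3, p4}: f^{-1}(U) = {1, 2, 3, 4} ∈ τ_X ✓.
Found U = {p1} with f^{-1}(U) = {2} not in τ_X. Therefore f is NOT continuous.


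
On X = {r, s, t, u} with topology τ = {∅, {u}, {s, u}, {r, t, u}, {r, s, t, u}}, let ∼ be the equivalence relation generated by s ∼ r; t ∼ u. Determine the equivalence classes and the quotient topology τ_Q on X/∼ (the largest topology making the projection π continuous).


X/∼ = {[r=s], [t=u]}; |τ_Q| = 2.

Equivalence classes: [r=s], [t=u].
Quotient map π: X → X/∼ sends r ↦ [r=s], s ↦ [r=s], t ↦ [t=u], u ↦ [t=u].
For each subset V ⊆ X/∼, compute π^{-1}(V) ⊆ X and check whether π^{-1}(V) ∈ τ. V is open in τ_Q iff π^{-1}(V) ∈ τ.
  V = {}: π^{-1}(V) = ∅ ∈ τ ✓.
  V = {[r=s]}: π^{-1}(V) = {r, s} ∉ τ ✗.
  V = {[t=u]}: π^{-1}(V) = {t, u} ∉ τ ✗.
  V = {[r=s], [t=u]}: π^{-1}(V) = {r, s, t, u} ∈ τ ✓.
Open sets in the quotient: τ_Q = {{}, {[r=s], [t=u]}} (2 elements).


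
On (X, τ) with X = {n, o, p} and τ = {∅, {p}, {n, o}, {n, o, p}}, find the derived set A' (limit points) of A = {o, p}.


A' = {n}

For each x ∈ X, list the open sets U ∈ τ with x ∈ U, then check whether U ∩ (A ∖ {x}) ≠ ∅ for every such U.
  x = n: opens ∋ x are {n, o}, {n, o, p}; each meets A ∖ {n}, so x IS a limit point.
  x = o: open {n, o} ∋ x has {n, o} ∩ (A ∖ {o}) = ∅, so x is NOT a limit point.
  x = p: open {p} ∋ x has {p} ∩ (A ∖ {p}) = ∅, so x is NOT a limit point.
Collecting: A' = {n}.


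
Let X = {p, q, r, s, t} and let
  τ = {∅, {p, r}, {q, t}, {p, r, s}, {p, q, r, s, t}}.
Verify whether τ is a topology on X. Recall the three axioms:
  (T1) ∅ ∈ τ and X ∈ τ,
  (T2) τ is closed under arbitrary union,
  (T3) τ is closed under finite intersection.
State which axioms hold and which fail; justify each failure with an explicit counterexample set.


τ is NOT a topology on X.

Axiom (T1): ∅ ∈ τ? Yes; X ∈ τ? Yes.
Axiom (T2/T3): check pairwise unions and intersections of members of τ.
Counterexample for (T2): {p, r} ∪ {q, t} = {p, q, r, t} ∉ τ. Therefore τ is NOT a topology.


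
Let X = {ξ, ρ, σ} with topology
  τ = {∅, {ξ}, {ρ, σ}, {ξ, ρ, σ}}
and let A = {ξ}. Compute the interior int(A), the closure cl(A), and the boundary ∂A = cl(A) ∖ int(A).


int(A) = {ξ}, cl(A) = {ξ}, ∂A = ∅.

Closed sets in (X, τ) are complements of opens:
  closed(X, τ) = {∅, {ξ}, {ρ, σ}, {ξ, ρ, σ}}.
int(A) = ⋃ {U ∈ τ : U ⊆ A}. Opens contained in A: ∅, {ξ}.
Taking the union of these: int(A) = {ξ}.
cl(A) = ⋂ {C closed : A ⊆ C}. Closed sets containing A: {ξ}, {ξ, ρ, σ}.
Intersecting these: cl(A) = {ξ}.
∂A = cl(A) ∖ int(A) = {ξ} ∖ {ξ} = ∅.


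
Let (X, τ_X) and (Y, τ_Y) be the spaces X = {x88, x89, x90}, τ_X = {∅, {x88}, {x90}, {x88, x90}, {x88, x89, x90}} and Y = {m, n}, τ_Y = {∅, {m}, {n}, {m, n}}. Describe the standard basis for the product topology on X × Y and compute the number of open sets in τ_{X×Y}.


Basis B = {∅ × ∅, {x88} × {m}, {x88} × {n}, {x90} × {m}, {x90} × {n}, {x88} × {m, n}, {x88, x90} × {m}, {x88, x90} × {n}, {x90} × {m, n}, {x88, x89, x90} × {m}, {x88, x89, x90} × {n}, {x88, x90} × {m, n}, {x88, x89, x90} × {m, n}}; |τ_{X×Y}| = 25.

Enumerate products U × V with U ∈ τ_X, V ∈ τ_Y (deduplicated):
  ∅ × ∅ = {} (∅)
  {x88} × {m} = {(x88,m)}
  {x88} × {n} = {(x88,n)}
  {x90} × {m} = {(x90,m)}
  {x90} × {n} = {(x90,n)}
  {x88} × {m, n} = {(x88,m), (x88,n)}
  {x88, x90} × {m} = {(x88,m), (x90,m)}
  {x88, x90} × {n} = {(x88,n), (x90,n)}
  {x90} × {m, n} = {(x90,m), (x90,n)}
  {x88, x89, x90} × {m} = {(x88,m), (x89,m), (x90,m)}
  {x88, x89, x90} × {n} = {(x88,n), (x89,n), (x90,n)}
  {x88, x90} × {m, n} = {(x88,m), (x88,n), (x90,m), (x90,n)}
  {x88, x89, x90} × {m, n} = {(x88,m), (x88,n), (x89,m), (x89,n), (x90,m), (x90,n)}
These 13 distinct sets form the basis B.
Close under arbitrary unions to get τ_{X×Y}; counting gives |τ_{X×Y}| = 25.


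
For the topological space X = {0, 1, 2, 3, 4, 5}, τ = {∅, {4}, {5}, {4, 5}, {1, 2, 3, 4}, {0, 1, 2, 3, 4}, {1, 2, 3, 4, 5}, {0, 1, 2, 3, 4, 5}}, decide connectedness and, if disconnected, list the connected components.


(X, τ) is disconnected; components = [{5}, {0, 1, 2, 3, 4}].

Find clopen sets (U ∈ τ with X ∖ U ∈ τ):
  U = ∅, X ∖ U = {0, 1, 2, 3, 4, 5} — both open, so U is clopen.
  U = {5}, X ∖ U = {0, 1, 2, 3, 4} — both open, so U is clopen.
  U = {0, 1, 2, 3, 4}, X ∖ U = {5} — both open, so U is clopen.
  U = {0, 1, 2, 3, 4, 5}, X ∖ U = ∅ — both open, so U is clopen.
Nontrivial clopen(s) exist: e.g. {0, 1, 2, 3, 4}. So (X, τ) is disconnected.
Compute connected components by grouping points that agree on all clopens:
  component: {5}
  component: {0, 1, 2, 3, 4}


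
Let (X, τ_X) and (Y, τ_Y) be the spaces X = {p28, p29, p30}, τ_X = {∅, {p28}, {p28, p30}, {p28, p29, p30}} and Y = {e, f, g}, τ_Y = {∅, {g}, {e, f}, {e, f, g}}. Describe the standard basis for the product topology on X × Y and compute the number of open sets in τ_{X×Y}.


Basis B = {∅ × ∅, {p28} × {g}, {p28} × {e, f}, {p28, p30} × {g}, {p28} × {e, f, g}, {p28, p29, p30} × {g}, {p28, p30} × {e, f}, {p28, p30} × {e, f, g}, {p28, p29, p30} × {e, f}, {p28, p29, p30} × {e, f, g}}; |τ_{X×Y}| = 16.

Enumerate products U × V with U ∈ τ_X, V ∈ τ_Y (deduplicated):
  ∅ × ∅ = {} (∅)
  {p28} × {g} = {(p28,g)}
  {p28} × {e, f} = {(p28,e), (p28,f)}
  {p28, p30} × {g} = {(p28,g), (p30,g)}
  {p28} × {e, f, g} = {(p28,e), (p28,f), (p28,g)}
  {p28, p29, p30} × {g} = {(p28,g), (p29,g), (p30,g)}
  {p28, p30} × {e, f} = {(p28,e), (p28,f), (p30,e), (p30,f)}
  {p28, p30} × {e, f, g} = {(p28,e), (p28,f), (p28,g), (p30,e), (p30,f), (p30,g)}
  {p28, p29, p30} × {e, f} = {(p28,e), (p28,f), (p29,e), (p29,f), (p30,e), (p30,f)}
  {p28, p29, p30} × {e, f, g} = {(p28,e), (p28,f), (p28,g), (p29,e), (p29,f), (p29,g), (p30,e), (p30,f), (p30,g)}
These 10 distinct sets form the basis B.
Close under arbitrary unions to get τ_{X×Y}; counting gives |τ_{X×Y}| = 16.


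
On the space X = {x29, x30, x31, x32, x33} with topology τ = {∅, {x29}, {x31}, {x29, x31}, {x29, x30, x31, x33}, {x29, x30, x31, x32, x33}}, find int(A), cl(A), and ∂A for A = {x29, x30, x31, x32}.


int(A) = {x29, x31}, cl(A) = {x29, x30, x31, x32, x33}, ∂A = {x30, x32, x33}.

Closed sets in (X, τ) are complements of opens:
  closed(X, τ) = {∅, {x32}, {x30, x32, x33}, {x29, x30, x32, x33}, {x30, x31, x32, x33}, {x29, x30, x31, x32, x33}}.
int(A) = ⋃ {U ∈ τ : U ⊆ A}. Opens contained in A: ∅, {x29}, {x31}, {x29, x31}.
Taking the union of these: int(A) = {x29, x31}.
cl(A) = ⋂ {C closed : A ⊆ C}. Closed sets containing A: {x29, x30, x31, x32, x33}.
Intersecting these: cl(A) = {x29, x30, x31, x32, x33}.
∂A = cl(A) ∖ int(A) = {x29, x30, x31, x32, x33} ∖ {x29, x31} = {x30, x32, x33}.


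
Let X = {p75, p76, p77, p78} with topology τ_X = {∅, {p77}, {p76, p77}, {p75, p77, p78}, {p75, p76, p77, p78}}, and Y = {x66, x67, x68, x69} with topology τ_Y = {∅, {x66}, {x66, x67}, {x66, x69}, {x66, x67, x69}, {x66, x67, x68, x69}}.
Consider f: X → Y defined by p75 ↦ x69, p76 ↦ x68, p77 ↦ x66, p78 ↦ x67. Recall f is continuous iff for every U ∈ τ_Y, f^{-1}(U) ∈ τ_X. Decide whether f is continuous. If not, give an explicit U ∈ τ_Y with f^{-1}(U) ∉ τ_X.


f is NOT continuous.

Compute f^{-1}(U) for each U ∈ τ_Y:
  U = ∅: f^{-1}(U) = ∅ ∈ τ_X ✓.
  U = {x66}: f^{-1}(U) = {p77} ∈ τ_X ✓.
  U = {x66, x67}: f^{-1}(U) = {p77, p78} ∉ τ_X ✗.
  U = {x66, x69}: f^{-1}(U) = {p75, p77} ∉ τ_X ✗.
  U = {x66, x67, x69}: f^{-1}(U) = {p75, p77, p78} ∈ τ_X ✓.
  U = {x66, x67, x68, x69}: f^{-1}(U) = {p75, p76, p77, p78} ∈ τ_X ✓.
Found U = {x66, x67} with f^{-1}(U) = {p77, p78} not in τ_X. Therefore f is NOT continuous.


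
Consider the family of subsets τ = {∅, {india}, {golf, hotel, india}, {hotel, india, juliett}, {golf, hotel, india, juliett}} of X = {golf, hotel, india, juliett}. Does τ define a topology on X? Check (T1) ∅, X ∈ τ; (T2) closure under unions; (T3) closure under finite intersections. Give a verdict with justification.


τ is NOT a topology on X.

Axiom (T1): ∅ ∈ τ? Yes; X ∈ τ? Yes.
Axiom (T2/T3): check pairwise unions and intersections of members of τ.
Counterexample for (T3): {golf, hotel, india} ∩ {hotel, india, juliett} = {hotel, india} ∉ τ. Therefore τ is NOT a topology.


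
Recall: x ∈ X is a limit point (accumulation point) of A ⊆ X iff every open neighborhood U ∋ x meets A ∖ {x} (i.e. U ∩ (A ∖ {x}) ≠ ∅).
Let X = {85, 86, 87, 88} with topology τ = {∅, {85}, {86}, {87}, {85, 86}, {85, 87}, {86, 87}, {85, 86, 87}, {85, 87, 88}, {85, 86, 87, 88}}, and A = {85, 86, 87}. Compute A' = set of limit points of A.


A' = {88}

For each x ∈ X, list the open sets U ∈ τ with x ∈ U, then check whether U ∩ (A ∖ {x}) ≠ ∅ for every such U.
  x = 85: open {85} ∋ x has {85} ∩ (A ∖ {85}) = ∅, so x is NOT a limit point.
  x = 86: open {86} ∋ x has {86} ∩ (A ∖ {86}) = ∅, so x is NOT a limit point.
  x = 87: open {87} ∋ x has {87} ∩ (A ∖ {87}) = ∅, so x is NOT a limit point.
  x = 88: opens ∋ x are {85, 87, 88}, {85, 86, 87, 88}; each meets A ∖ {88}, so x IS a limit point.
Collecting: A' = {88}.


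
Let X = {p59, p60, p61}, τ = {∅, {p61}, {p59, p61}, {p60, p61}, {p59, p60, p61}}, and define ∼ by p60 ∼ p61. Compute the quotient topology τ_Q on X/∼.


X/∼ = {[p59], [p60=p61]}; |τ_Q| = 3.

Equivalence classes: [p59], [p60=p61].
Quotient map π: X → X/∼ sends p59 ↦ [p59], p60 ↦ [p60=p61], p61 ↦ [p60=p61].
For each subset V ⊆ X/∼, compute π^{-1}(V) ⊆ X and check whether π^{-1}(V) ∈ τ. V is open in τ_Q iff π^{-1}(V) ∈ τ.
  V = {}: π^{-1}(V) = ∅ ∈ τ ✓.
  V = {[p59]}: π^{-1}(V) = {p59} ∉ τ ✗.
  V = {[p60=p61]}: π^{-1}(V) = {p60, p61} ∈ τ ✓.
  V = {[p59], [p60=p61]}: π^{-1}(V) = {p59, p60, p61} ∈ τ ✓.
Open sets in the quotient: τ_Q = {{}, {[p60=p61]}, {[p59], [p60=p61]}} (3 elements).


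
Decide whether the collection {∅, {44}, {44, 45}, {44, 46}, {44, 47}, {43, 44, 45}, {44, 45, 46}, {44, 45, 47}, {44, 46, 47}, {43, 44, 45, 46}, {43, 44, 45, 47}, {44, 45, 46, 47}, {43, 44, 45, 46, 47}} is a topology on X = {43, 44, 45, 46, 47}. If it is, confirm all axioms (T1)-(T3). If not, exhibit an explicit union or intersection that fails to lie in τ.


τ IS a topology on X.

Axiom (T1): ∅ ∈ τ? Yes; X ∈ τ? Yes.
Axiom (T2/T3): check pairwise unions and intersections of members of τ.
All pairwise intersections and unions checked — each lies in τ. Therefore τ satisfies (T1), (T2), (T3): it IS a topology on X.


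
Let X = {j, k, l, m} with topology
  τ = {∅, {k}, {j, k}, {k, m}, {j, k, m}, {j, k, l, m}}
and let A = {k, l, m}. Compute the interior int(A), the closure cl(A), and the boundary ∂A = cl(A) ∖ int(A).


int(A) = {k, m}, cl(A) = {j, k, l, m}, ∂A = {j, l}.

Closed sets in (X, τ) are complements of opens:
  closed(X, τ) = {∅, {l}, {j, l}, {l, m}, {j, l, m}, {j, k, l, m}}.
int(A) = ⋃ {U ∈ τ : U ⊆ A}. Opens contained in A: ∅, {k}, {k, m}.
Taking the union of these: int(A) = {k, m}.
cl(A) = ⋂ {C closed : A ⊆ C}. Closed sets containing A: {j, k, l, m}.
Intersecting these: cl(A) = {j, k, l, m}.
∂A = cl(A) ∖ int(A) = {j, k, l, m} ∖ {k, m} = {j, l}.


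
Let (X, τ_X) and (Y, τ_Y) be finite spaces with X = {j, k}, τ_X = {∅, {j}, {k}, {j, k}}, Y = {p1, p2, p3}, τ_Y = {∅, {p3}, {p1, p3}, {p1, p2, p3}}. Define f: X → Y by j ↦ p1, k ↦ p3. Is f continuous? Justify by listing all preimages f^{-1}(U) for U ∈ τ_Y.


f IS continuous.

Compute f^{-1}(U) for each U ∈ τ_Y:
  U = ∅: f^{-1}(U) = ∅ ∈ τ_X ✓.
  U = {p3}: f^{-1}(U) = {k} ∈ τ_X ✓.
  U = {p1, p3}: f^{-1}(U) = {j, k} ∈ τ_X ✓.
  U = {p1, p2, p3}: f^{-1}(U) = {j, k} ∈ τ_X ✓.
Every preimage lies in τ_X, so f IS continuous.


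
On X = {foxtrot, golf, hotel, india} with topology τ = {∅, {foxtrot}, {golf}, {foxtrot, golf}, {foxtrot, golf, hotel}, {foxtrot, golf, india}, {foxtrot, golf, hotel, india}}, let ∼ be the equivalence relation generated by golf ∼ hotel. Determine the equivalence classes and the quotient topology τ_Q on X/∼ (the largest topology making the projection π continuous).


X/∼ = {[foxtrot], [golf=hotel], [india]}; |τ_Q| = 4.

Equivalence classes: [foxtrot], [golf=hotel], [india].
Quotient map π: X → X/∼ sends foxtrot ↦ [foxtrot], golf ↦ [golf=hotel], hotel ↦ [golf=hotel], india ↦ [india].
For each subset V ⊆ X/∼, compute π^{-1}(V) ⊆ X and check whether π^{-1}(V) ∈ τ. V is open in τ_Q iff π^{-1}(V) ∈ τ.
  V = {}: π^{-1}(V) = ∅ ∈ τ ✓.
  V = {[foxtrot]}: π^{-1}(V) = {foxtrot} ∈ τ ✓.
  V = {[golf=hotel]}: π^{-1}(V) = {golf, hotel} ∉ τ ✗.
  V = {[foxtrot], [golf=hotel]}: π^{-1}(V) = {foxtrot, golf, hotel} ∈ τ ✓.
  V = {[india]}: π^{-1}(V) = {india} ∉ τ ✗.
  V = {[foxtrot], [india]}: π^{-1}(V) = {foxtrot, india} ∉ τ ✗.
  V = {[golf=hotel], [india]}: π^{-1}(V) = {golf, hotel, india} ∉ τ ✗.
  V = {[foxtrot], [golf=hotel], [india]}: π^{-1}(V) = {foxtrot, golf, hotel, india} ∈ τ ✓.
Open sets in the quotient: τ_Q = {{}, {[foxtrot]}, {[foxtrot], [golf=hotel]}, {[foxtrot], [golf=hotel], [india]}} (4 elements).


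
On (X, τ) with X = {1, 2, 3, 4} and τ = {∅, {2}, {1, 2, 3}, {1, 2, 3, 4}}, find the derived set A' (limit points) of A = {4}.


A' = ∅

For each x ∈ X, list the open sets U ∈ τ with x ∈ U, then check whether U ∩ (A ∖ {x}) ≠ ∅ for every such U.
  x = 1: open {1, 2, 3} ∋ x has {1, 2, 3} ∩ (A ∖ {1}) = ∅, so x is NOT a limit point.
  x = 2: open {2} ∋ x has {2} ∩ (A ∖ {2}) = ∅, so x is NOT a limit point.
  x = 3: open {1, 2, 3} ∋ x has {1, 2, 3} ∩ (A ∖ {3}) = ∅, so x is NOT a limit point.
  x = 4: open {1, 2, 3, 4} ∋ x has {1, 2, 3, 4} ∩ (A ∖ {4}) = ∅, so x is NOT a limit point.
Collecting: A' = ∅.


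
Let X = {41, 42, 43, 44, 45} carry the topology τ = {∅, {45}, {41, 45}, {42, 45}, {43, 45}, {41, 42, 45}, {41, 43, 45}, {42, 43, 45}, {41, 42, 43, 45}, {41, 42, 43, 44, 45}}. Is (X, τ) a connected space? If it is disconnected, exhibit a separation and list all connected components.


(X, τ) is connected.

Find clopen sets (U ∈ τ with X ∖ U ∈ τ):
  U = ∅, X ∖ U = {41, 42, 43, 44, 45} — both open, so U is clopen.
  U = {41, 42, 43, 44, 45}, X ∖ U = ∅ — both open, so U is clopen.
Only trivial clopens (∅ and X) exist, so (X, τ) is connected.
Compute connected components by grouping points that agree on all clopens:
  component: {41, 42, 43, 44, 45}


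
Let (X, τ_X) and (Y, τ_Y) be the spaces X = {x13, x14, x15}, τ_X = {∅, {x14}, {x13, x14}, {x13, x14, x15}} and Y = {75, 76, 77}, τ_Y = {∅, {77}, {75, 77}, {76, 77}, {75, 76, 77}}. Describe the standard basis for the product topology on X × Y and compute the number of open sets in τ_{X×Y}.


Basis B = {∅ × ∅, {x14} × {77}, {x13, x14} × {77}, {x14} × {75, 77}, {x14} × {76, 77}, {x13, x14, x15} × {77}, {x14} × {75, 76, 77}, {x13, x14} × {75, 77}, {x13, x14} × {76, 77}, {x13, x14} × {75, 76, 77}, {x13, x14, x15} × {75, 77}, {x13, x14, x15} × {76, 77}, {x13, x14, x15} × {75, 76, 77}}; |τ_{X×Y}| = 30.

Enumerate products U × V with U ∈ τ_X, V ∈ τ_Y (deduplicated):
  ∅ × ∅ = {} (∅)
  {x14} × {77} = {(x14,77)}
  {x13, x14} × {77} = {(x13,77), (x14,77)}
  {x14} × {75, 77} = {(x14,75), (x14,77)}
  {x14} × {76, 77} = {(x14,76), (x14,77)}
  {x13, x14, x15} × {77} = {(x13,77), (x14,77), (x15,77)}
  {x14} × {75, 76, 77} = {(x14,75), (x14,76), (x14,77)}
  {x13, x14} × {75, 77} = {(x13,75), (x13,77), (x14,75), (x14,77)}
  {x13, x14} × {76, 77} = {(x13,76), (x13,77), (x14,76), (x14,77)}
  {x13, x14} × {75, 76, 77} = {(x13,75), (x13,76), (x13,77), (x14,75), (x14,76), (x14,77)}
  {x13, x14, x15} × {75, 77} = {(x13,75), (x13,77), (x14,75), (x14,77), (x15,75), (x15,77)}
  {x13, x14, x15} × {76, 77} = {(x13,76), (x13,77), (x14,76), (x14,77), (x15,76), (x15,77)}
  {x13, x14, x15} × {75, 76, 77} = {(x13,75), (x13,76), (x13,77), (x14,75), (x14,76), (x14,77), (x15,75), (x15,76), (x15,77)}
These 13 distinct sets form the basis B.
Close under arbitrary unions to get τ_{X×Y}; counting gives |τ_{X×Y}| = 30.


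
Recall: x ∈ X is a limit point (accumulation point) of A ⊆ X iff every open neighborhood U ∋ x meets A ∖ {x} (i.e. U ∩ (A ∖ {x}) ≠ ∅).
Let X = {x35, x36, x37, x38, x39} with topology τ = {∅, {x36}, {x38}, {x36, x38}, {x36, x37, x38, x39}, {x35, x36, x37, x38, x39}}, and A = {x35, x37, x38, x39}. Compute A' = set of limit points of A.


A' = {x35, x37, x39}

For each x ∈ X, list the open sets U ∈ τ with x ∈ U, then check whether U ∩ (A ∖ {x}) ≠ ∅ for every such U.
  x = x35: opens ∋ x are {x35, x36, x37, x38, x39}; each meets A ∖ {x35}, so x IS a limit point.
  x = x36: open {x36} ∋ x has {x36} ∩ (A ∖ {x36}) = ∅, so x is NOT a limit point.
  x = x37: opens ∋ x are {x36, x37, x38, x39}, {x35, x36, x37, x38, x39}; each meets A ∖ {x37}, so x IS a limit point.
  x = x38: open {x38} ∋ x has {x38} ∩ (A ∖ {x38}) = ∅, so x is NOT a limit point.
  x = x39: opens ∋ x are {x36, x37, x38, x39}, {x35, x36, x37, x38, x39}; each meets A ∖ {x39}, so x IS a limit point.
Collecting: A' = {x35, x37, x39}.


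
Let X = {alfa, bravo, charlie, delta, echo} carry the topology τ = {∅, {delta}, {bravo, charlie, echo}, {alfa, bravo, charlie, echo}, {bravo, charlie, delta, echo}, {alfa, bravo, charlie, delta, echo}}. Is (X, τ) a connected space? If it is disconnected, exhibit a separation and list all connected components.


(X, τ) is disconnected; components = [{delta}, {alfa, bravo, charlie, echo}].

Find clopen sets (U ∈ τ with X ∖ U ∈ τ):
  U = ∅, X ∖ U = {alfa, bravo, charlie, delta, echo} — both open, so U is clopen.
  U = {delta}, X ∖ U = {alfa, bravo, charlie, echo} — both open, so U is clopen.
  U = {alfa, bravo, charlie, echo}, X ∖ U = {delta} — both open, so U is clopen.
  U = {alfa, bravo, charlie, delta, echo}, X ∖ U = ∅ — both open, so U is clopen.
Nontrivial clopen(s) exist: e.g. {delta}. So (X, τ) is disconnected.
Compute connected components by grouping points that agree on all clopens:
  component: {delta}
  component: {alfa, bravo, charlie, echo}


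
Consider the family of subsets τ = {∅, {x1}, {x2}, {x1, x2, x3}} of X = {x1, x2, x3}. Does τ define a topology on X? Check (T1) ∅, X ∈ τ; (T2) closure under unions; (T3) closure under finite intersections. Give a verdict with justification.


τ is NOT a topology on X.

Axiom (T1): ∅ ∈ τ? Yes; X ∈ τ? Yes.
Axiom (T2/T3): check pairwise unions and intersections of members of τ.
Counterexample for (T2): {x1} ∪ {x2} = {x1, x2} ∉ τ. Therefore τ is NOT a topology.


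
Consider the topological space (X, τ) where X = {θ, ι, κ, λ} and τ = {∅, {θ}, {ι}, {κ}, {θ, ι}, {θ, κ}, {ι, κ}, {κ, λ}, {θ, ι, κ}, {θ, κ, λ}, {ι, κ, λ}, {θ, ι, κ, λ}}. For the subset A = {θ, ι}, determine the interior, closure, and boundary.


int(A) = {θ, ι}, cl(A) = {θ, ι}, ∂A = ∅.

Closed sets in (X, τ) are complements of opens:
  closed(X, τ) = {∅, {θ}, {ι}, {λ}, {θ, ι}, {θ, λ}, {ι, λ}, {κ, λ}, {θ, ι, λ}, {θ, κ, λ}, {ι, κ, λ}, {θ, ι, κ, λ}}.
int(A) = ⋃ {U ∈ τ : U ⊆ A}. Opens contained in A: ∅, {θ}, {ι}, {θ, ι}.
Taking the union of these: int(A) = {θ, ι}.
cl(A) = ⋂ {C closed : A ⊆ C}. Closed sets containing A: {θ, ι}, {θ, ι, λ}, {θ, ι, κ, λ}.
Intersecting these: cl(A) = {θ, ι}.
∂A = cl(A) ∖ int(A) = {θ, ι} ∖ {θ, ι} = ∅.


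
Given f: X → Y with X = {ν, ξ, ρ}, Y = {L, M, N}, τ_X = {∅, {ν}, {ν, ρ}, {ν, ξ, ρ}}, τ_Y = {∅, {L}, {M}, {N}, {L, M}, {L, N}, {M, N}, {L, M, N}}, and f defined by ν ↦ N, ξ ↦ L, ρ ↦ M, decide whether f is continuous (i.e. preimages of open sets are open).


f is NOT continuous.

Compute f^{-1}(U) for each U ∈ τ_Y:
  U = ∅: f^{-1}(U) = ∅ ∈ τ_X ✓.
  U = {L}: f^{-1}(U) = {ξ} ∉ τ_X ✗.
  U = {M}: f^{-1}(U) = {ρ} ∉ τ_X ✗.
  U = {N}: f^{-1}(U) = {ν} ∈ τ_X ✓.
  U = {L, M}: f^{-1}(U) = {ξ, ρ} ∉ τ_X ✗.
  U = {L, N}: f^{-1}(U) = {ν, ξ} ∉ τ_X ✗.
  U = {M, N}: f^{-1}(U) = {ν, ρ} ∈ τ_X ✓.
  U = {L, M, N}: f^{-1}(U) = {ν, ξ, ρ} ∈ τ_X ✓.
Found U = {L} with f^{-1}(U) = {ξ} not in τ_X. Therefore f is NOT continuous.


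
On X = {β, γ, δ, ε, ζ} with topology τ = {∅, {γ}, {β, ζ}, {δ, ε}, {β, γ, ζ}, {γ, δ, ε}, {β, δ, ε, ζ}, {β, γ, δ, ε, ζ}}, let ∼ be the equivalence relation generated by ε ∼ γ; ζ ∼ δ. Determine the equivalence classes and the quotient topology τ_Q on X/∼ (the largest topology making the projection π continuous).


X/∼ = {[β], [γ=ε], [δ=ζ]}; |τ_Q| = 2.

Equivalence classes: [β], [γ=ε], [δ=ζ].
Quotient map π: X → X/∼ sends β ↦ [β], γ ↦ [γ=ε], δ ↦ [δ=ζ], ε ↦ [γ=ε], ζ ↦ [δ=ζ].
For each subset V ⊆ X/∼, compute π^{-1}(V) ⊆ X and check whether π^{-1}(V) ∈ τ. V is open in τ_Q iff π^{-1}(V) ∈ τ.
  V = {}: π^{-1}(V) = ∅ ∈ τ ✓.
  V = {[β]}: π^{-1}(V) = {β} ∉ τ ✗.
  V = {[γ=ε]}: π^{-1}(V) = {γ, ε} ∉ τ ✗.
  V = {[β], [γ=ε]}: π^{-1}(V) = {β, γ, ε} ∉ τ ✗.
  V = {[δ=ζ]}: π^{-1}(V) = {δ, ζ} ∉ τ ✗.
  V = {[β], [δ=ζ]}: π^{-1}(V) = {β, δ, ζ} ∉ τ ✗.
  V = {[γ=ε], [δ=ζ]}: π^{-1}(V) = {γ, δ, ε, ζ} ∉ τ ✗.
  V = {[β], [γ=ε], [δ=ζ]}: π^{-1}(V) = {β, γ, δ, ε, ζ} ∈ τ ✓.
Open sets in the quotient: τ_Q = {{}, {[β], [γ=ε], [δ=ζ]}} (2 elements).


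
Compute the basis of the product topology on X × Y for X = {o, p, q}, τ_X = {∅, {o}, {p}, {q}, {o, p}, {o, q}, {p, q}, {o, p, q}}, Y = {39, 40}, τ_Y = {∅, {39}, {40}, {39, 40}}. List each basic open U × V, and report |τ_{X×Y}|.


Basis B = {∅ × ∅, {o} × {39}, {o} × {40}, {p} × {39}, {p} × {40}, {q} × {39}, {q} × {40}, {o} × {39, 40}, {o, p} × {39}, {o, q} × {39}, {o, p} × {40}, {o, q} × {40}, {p} × {39, 40}, {p, q} × {39}, {p, q} × {40}, {q} × {39, 40}, {o, p, q} × {39}, {o, p, q} × {40}, {o, p} × {39, 40}, {o, q} × {39, 40}, {p, q} × {39, 40}, {o, p, q} × {39, 40}}; |τ_{X×Y}| = 64.

Enumerate products U × V with U ∈ τ_X, V ∈ τ_Y (deduplicated):
  ∅ × ∅ = {} (∅)
  {o} × {39} = {(o,39)}
  {o} × {40} = {(o,40)}
  {p} × {39} = {(p,39)}
  {p} × {40} = {(p,40)}
  {q} × {39} = {(q,39)}
  {q} × {40} = {(q,40)}
  {o} × {39, 40} = {(o,39), (o,40)}
  {o, p} × {39} = {(o,39), (p,39)}
  {o, q} × {39} = {(o,39), (q,39)}
  {o, p} × {40} = {(o,40), (p,40)}
  {o, q} × {40} = {(o,40), (q,40)}
  {p} × {39, 40} = {(p,39), (p,40)}
  {p, q} × {39} = {(p,39), (q,39)}
  {p, q} × {40} = {(p,40), (q,40)}
  {q} × {39, 40} = {(q,39), (q,40)}
  {o, p, q} × {39} = {(o,39), (p,39), (q,39)}
  {o, p, q} × {40} = {(o,40), (p,40), (q,40)}
  {o, p} × {39, 40} = {(o,39), (o,40), (p,39), (p,40)}
  {o, q} × {39, 40} = {(o,39), (o,40), (q,39), (q,40)}
  {p, q} × {39, 40} = {(p,39), (p,40), (q,39), (q,40)}
  {o, p, q} × {39, 40} = {(o,39), (o,40), (p,39), (p,40), (q,39), (q,40)}
These 22 distinct sets form the basis B.
Close under arbitrary unions to get τ_{X×Y}; counting gives |τ_{X×Y}| = 64.
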